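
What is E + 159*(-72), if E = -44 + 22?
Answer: -11470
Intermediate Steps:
E = -22
E + 159*(-72) = -22 + 159*(-72) = -22 - 11448 = -11470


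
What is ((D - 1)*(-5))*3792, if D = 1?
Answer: 0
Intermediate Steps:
((D - 1)*(-5))*3792 = ((1 - 1)*(-5))*3792 = (0*(-5))*3792 = 0*3792 = 0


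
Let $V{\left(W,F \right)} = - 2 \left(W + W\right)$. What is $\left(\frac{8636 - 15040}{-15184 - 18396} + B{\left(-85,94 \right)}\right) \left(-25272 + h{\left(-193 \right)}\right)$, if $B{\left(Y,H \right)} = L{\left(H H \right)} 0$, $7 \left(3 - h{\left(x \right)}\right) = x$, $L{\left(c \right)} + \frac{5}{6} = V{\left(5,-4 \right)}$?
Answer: $- \frac{56576138}{11753} \approx -4813.8$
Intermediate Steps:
$V{\left(W,F \right)} = - 4 W$ ($V{\left(W,F \right)} = - 2 \cdot 2 W = - 4 W$)
$L{\left(c \right)} = - \frac{125}{6}$ ($L{\left(c \right)} = - \frac{5}{6} - 20 = - \frac{125}{6}$)
$h{\left(x \right)} = 3 - \frac{x}{7}$
$B{\left(Y,H \right)} = 0$ ($B{\left(Y,H \right)} = \left(- \frac{125}{6}\right) 0 = 0$)
$\left(\frac{8636 - 15040}{-15184 - 18396} + B{\left(-85,94 \right)}\right) \left(-25272 + h{\left(-193 \right)}\right) = \left(\frac{8636 - 15040}{-15184 - 18396} + 0\right) \left(-25272 + \left(3 - - \frac{193}{7}\right)\right) = \left(- \frac{6404}{-33580} + 0\right) \left(-25272 + \left(3 + \frac{193}{7}\right)\right) = \left(\left(-6404\right) \left(- \frac{1}{33580}\right) + 0\right) \left(-25272 + \frac{214}{7}\right) = \left(\frac{1601}{8395} + 0\right) \left(- \frac{176690}{7}\right) = \frac{1601}{8395} \left(- \frac{176690}{7}\right) = - \frac{56576138}{11753}$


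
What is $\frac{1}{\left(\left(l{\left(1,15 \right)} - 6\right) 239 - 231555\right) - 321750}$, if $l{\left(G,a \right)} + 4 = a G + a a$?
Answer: $- \frac{1}{498335} \approx -2.0067 \cdot 10^{-6}$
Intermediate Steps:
$l{\left(G,a \right)} = -4 + a^{2} + G a$ ($l{\left(G,a \right)} = -4 + \left(a G + a a\right) = -4 + \left(G a + a^{2}\right) = -4 + \left(a^{2} + G a\right) = -4 + a^{2} + G a$)
$\frac{1}{\left(\left(l{\left(1,15 \right)} - 6\right) 239 - 231555\right) - 321750} = \frac{1}{\left(\left(\left(-4 + 15^{2} + 1 \cdot 15\right) - 6\right) 239 - 231555\right) - 321750} = \frac{1}{\left(\left(\left(-4 + 225 + 15\right) - 6\right) 239 - 231555\right) - 321750} = \frac{1}{\left(\left(236 - 6\right) 239 - 231555\right) - 321750} = \frac{1}{\left(230 \cdot 239 - 231555\right) - 321750} = \frac{1}{\left(54970 - 231555\right) - 321750} = \frac{1}{-176585 - 321750} = \frac{1}{-498335} = - \frac{1}{498335}$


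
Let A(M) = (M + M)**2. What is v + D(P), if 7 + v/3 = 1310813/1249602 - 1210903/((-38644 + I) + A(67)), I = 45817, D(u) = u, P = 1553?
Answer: 14555363590623/10467082886 ≈ 1390.6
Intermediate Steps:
A(M) = 4*M**2 (A(M) = (2*M)**2 = 4*M**2)
v = -1700016131335/10467082886 (v = -21 + 3*(1310813/1249602 - 1210903/((-38644 + 45817) + 4*67**2)) = -21 + 3*(1310813*(1/1249602) - 1210903/(7173 + 4*4489)) = -21 + 3*(1310813/1249602 - 1210903/(7173 + 17956)) = -21 + 3*(1310813/1249602 - 1210903/25129) = -21 + 3*(-1480207390729/31401248658) = -21 - 1480207390729/10467082886 = -1700016131335/10467082886 ≈ -162.42)
v + D(P) = -1700016131335/10467082886 + 1553 = 14555363590623/10467082886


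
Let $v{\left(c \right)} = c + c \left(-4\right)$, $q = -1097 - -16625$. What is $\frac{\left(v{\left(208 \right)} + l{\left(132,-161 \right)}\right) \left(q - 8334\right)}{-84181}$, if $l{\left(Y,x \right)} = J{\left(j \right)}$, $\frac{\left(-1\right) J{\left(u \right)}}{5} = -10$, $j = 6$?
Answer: $\frac{4129356}{84181} \approx 49.053$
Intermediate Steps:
$J{\left(u \right)} = 50$ ($J{\left(u \right)} = \left(-5\right) \left(-10\right) = 50$)
$l{\left(Y,x \right)} = 50$
$q = 15528$ ($q = -1097 + 16625 = 15528$)
$v{\left(c \right)} = - 3 c$ ($v{\left(c \right)} = c - 4 c = - 3 c$)
$\frac{\left(v{\left(208 \right)} + l{\left(132,-161 \right)}\right) \left(q - 8334\right)}{-84181} = \frac{\left(\left(-3\right) 208 + 50\right) \left(15528 - 8334\right)}{-84181} = \left(-624 + 50\right) 7194 \left(- \frac{1}{84181}\right) = \left(-574\right) 7194 \left(- \frac{1}{84181}\right) = \left(-4129356\right) \left(- \frac{1}{84181}\right) = \frac{4129356}{84181}$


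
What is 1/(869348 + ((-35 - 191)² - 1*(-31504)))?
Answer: 1/951928 ≈ 1.0505e-6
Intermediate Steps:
1/(869348 + ((-35 - 191)² - 1*(-31504))) = 1/(869348 + ((-226)² + 31504)) = 1/(869348 + (51076 + 31504)) = 1/(869348 + 82580) = 1/951928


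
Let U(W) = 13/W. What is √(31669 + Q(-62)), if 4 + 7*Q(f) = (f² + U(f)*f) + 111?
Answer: √1579529/7 ≈ 179.54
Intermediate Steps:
Q(f) = 120/7 + f²/7 (Q(f) = -4/7 + ((f² + (13/f)*f) + 111)/7 = -4/7 + ((f² + 13) + 111)/7 = -4/7 + ((13 + f²) + 111)/7 = -4/7 + (124 + f²)/7 = -4/7 + (124/7 + f²/7) = 120/7 + f²/7)
√(31669 + Q(-62)) = √(31669 + (120/7 + (⅐)*(-62)²)) = √(31669 + (120/7 + (⅐)*3844)) = √(31669 + (120/7 + 3844/7)) = √(31669 + 3964/7) = √(225647/7) = √1579529/7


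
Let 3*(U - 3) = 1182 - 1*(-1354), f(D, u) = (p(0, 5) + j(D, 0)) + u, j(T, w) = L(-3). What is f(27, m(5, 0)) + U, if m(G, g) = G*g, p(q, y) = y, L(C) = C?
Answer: 2551/3 ≈ 850.33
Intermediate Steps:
j(T, w) = -3
f(D, u) = 2 + u (f(D, u) = (5 - 3) + u = 2 + u)
U = 2545/3 (U = 3 + (1182 - 1*(-1354))/3 = 3 + (1182 + 1354)/3 = 3 + (⅓)*2536 = 3 + 2536/3 = 2545/3 ≈ 848.33)
f(27, m(5, 0)) + U = (2 + 5*0) + 2545/3 = (2 + 0) + 2545/3 = 2 + 2545/3 = 2551/3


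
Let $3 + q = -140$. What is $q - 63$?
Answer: $-206$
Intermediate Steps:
$q = -143$ ($q = -3 - 140 = -143$)
$q - 63 = -143 - 63 = -206$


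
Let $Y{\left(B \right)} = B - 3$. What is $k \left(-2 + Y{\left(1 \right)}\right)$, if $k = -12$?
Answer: $48$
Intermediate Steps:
$Y{\left(B \right)} = -3 + B$ ($Y{\left(B \right)} = B - 3 = -3 + B$)
$k \left(-2 + Y{\left(1 \right)}\right) = - 12 \left(-2 + \left(-3 + 1\right)\right) = - 12 \left(-2 - 2\right) = \left(-12\right) \left(-4\right) = 48$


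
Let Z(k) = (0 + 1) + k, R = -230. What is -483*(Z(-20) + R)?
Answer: 120267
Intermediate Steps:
Z(k) = 1 + k
-483*(Z(-20) + R) = -483*((1 - 20) - 230) = -483*(-19 - 230) = -483*(-249) = 120267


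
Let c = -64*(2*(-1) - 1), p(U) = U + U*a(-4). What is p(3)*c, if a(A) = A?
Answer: -1728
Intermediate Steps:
p(U) = -3*U (p(U) = U + U*(-4) = U - 4*U = -3*U)
c = 192 (c = -64*(-2 - 1) = -64*(-3) = 192)
p(3)*c = -3*3*192 = -9*192 = -1728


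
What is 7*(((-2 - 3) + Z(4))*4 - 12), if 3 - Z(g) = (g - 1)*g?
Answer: -476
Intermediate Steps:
Z(g) = 3 - g*(-1 + g) (Z(g) = 3 - (g - 1)*g = 3 - (-1 + g)*g = 3 - g*(-1 + g))
7*(((-2 - 3) + Z(4))*4 - 12) = 7*(((-2 - 3) + (3 + 4 - 1*4²))*4 - 12) = 7*((-5 + (3 + 4 - 1*16))*4 - 12) = 7*((-5 + (3 + 4 - 16))*4 - 12) = 7*((-5 - 9)*4 - 12) = 7*(-14*4 - 12) = 7*(-56 - 12) = 7*(-68) = -476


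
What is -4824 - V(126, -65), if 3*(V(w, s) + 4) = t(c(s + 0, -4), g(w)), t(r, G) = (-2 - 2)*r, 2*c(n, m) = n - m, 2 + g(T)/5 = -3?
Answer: -14582/3 ≈ -4860.7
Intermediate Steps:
g(T) = -25 (g(T) = -10 + 5*(-3) = -10 - 15 = -25)
c(n, m) = n/2 - m/2 (c(n, m) = (n - m)/2 = n/2 - m/2)
t(r, G) = -4*r
V(w, s) = -20/3 - 2*s/3 (V(w, s) = -4 + (-4*((s + 0)/2 - ½*(-4)))/3 = -4 + (-4*(s/2 + 2))/3 = -4 + (-4*(2 + s/2))/3 = -4 + (-8 - 2*s)/3 = -4 + (-8/3 - 2*s/3) = -20/3 - 2*s/3)
-4824 - V(126, -65) = -4824 - (-20/3 - ⅔*(-65)) = -4824 - (-20/3 + 130/3) = -4824 - 1*110/3 = -4824 - 110/3 = -14582/3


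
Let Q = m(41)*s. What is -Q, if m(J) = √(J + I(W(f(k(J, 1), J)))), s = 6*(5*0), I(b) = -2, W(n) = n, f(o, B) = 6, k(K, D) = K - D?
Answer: 0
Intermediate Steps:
s = 0 (s = 6*0 = 0)
m(J) = √(-2 + J) (m(J) = √(J - 2) = √(-2 + J))
Q = 0 (Q = √(-2 + 41)*0 = √39*0 = 0)
-Q = -1*0 = 0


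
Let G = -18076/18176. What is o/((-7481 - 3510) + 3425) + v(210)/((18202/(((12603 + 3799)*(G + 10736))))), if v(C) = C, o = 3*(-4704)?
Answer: 52967831139104469/26074292192 ≈ 2.0314e+6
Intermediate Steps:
o = -14112
G = -4519/4544 (G = -18076*1/18176 = -4519/4544 ≈ -0.99450)
o/((-7481 - 3510) + 3425) + v(210)/((18202/(((12603 + 3799)*(G + 10736))))) = -14112/((-7481 - 3510) + 3425) + 210/((18202/(((12603 + 3799)*(-4519/4544 + 10736))))) = -14112/(-10991 + 3425) + 210/((18202/((16402*(48779865/4544))))) = -14112/(-7566) + 210/((18202/(400043672865/2272))) = -14112*(-1/7566) + 210/((18202*(2272/400043672865))) = 2352/1261 + 210/(41354944/400043672865) = 2352/1261 + 210*(400043672865/41354944) = 2352/1261 + 42004585650825/20677472 = 52967831139104469/26074292192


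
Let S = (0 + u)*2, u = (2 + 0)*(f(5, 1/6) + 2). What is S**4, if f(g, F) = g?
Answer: 614656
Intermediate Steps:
u = 14 (u = (2 + 0)*(5 + 2) = 2*7 = 14)
S = 28 (S = (0 + 14)*2 = 14*2 = 28)
S**4 = 28**4 = 614656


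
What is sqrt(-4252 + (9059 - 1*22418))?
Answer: I*sqrt(17611) ≈ 132.71*I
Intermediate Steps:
sqrt(-4252 + (9059 - 1*22418)) = sqrt(-4252 + (9059 - 22418)) = sqrt(-4252 - 13359) = sqrt(-17611) = I*sqrt(17611)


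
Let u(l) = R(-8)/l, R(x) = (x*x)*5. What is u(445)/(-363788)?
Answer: -16/8094283 ≈ -1.9767e-6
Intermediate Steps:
R(x) = 5*x² (R(x) = x²*5 = 5*x²)
u(l) = 320/l (u(l) = (5*(-8)²)/l = (5*64)/l = 320/l)
u(445)/(-363788) = (320/445)/(-363788) = (320*(1/445))*(-1/363788) = (64/89)*(-1/363788) = -16/8094283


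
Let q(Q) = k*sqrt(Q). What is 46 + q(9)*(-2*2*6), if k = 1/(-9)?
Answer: 54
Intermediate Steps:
k = -1/9 ≈ -0.11111
q(Q) = -sqrt(Q)/9
46 + q(9)*(-2*2*6) = 46 + (-sqrt(9)/9)*(-2*2*6) = 46 + (-1/9*3)*(-4*6) = 46 - 1/3*(-24) = 46 + 8 = 54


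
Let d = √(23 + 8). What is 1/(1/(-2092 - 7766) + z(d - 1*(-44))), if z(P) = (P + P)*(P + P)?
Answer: 764613520494/5642707759436113 - 34207417728*√31/5642707759436113 ≈ 0.00010175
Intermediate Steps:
d = √31 ≈ 5.5678
z(P) = 4*P² (z(P) = (2*P)*(2*P) = 4*P²)
1/(1/(-2092 - 7766) + z(d - 1*(-44))) = 1/(1/(-2092 - 7766) + 4*(√31 - 1*(-44))²) = 1/(1/(-9858) + 4*(√31 + 44)²) = 1/(-1/9858 + 4*(44 + √31)²)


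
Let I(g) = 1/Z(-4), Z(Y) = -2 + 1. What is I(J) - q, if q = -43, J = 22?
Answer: 42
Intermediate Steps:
Z(Y) = -1
I(g) = -1 (I(g) = 1/(-1) = -1)
I(J) - q = -1 - 1*(-43) = -1 + 43 = 42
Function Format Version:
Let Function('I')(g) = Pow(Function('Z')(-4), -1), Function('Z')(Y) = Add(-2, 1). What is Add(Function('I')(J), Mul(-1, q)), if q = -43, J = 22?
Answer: 42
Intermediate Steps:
Function('Z')(Y) = -1
Function('I')(g) = -1 (Function('I')(g) = Pow(-1, -1) = -1)
Add(Function('I')(J), Mul(-1, q)) = Add(-1, Mul(-1, -43)) = Add(-1, 43) = 42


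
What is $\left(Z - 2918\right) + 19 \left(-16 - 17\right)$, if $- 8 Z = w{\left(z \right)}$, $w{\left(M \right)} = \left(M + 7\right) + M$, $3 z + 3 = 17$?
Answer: $- \frac{85129}{24} \approx -3547.0$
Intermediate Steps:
$z = \frac{14}{3}$ ($z = -1 + \frac{1}{3} \cdot 17 = -1 + \frac{17}{3} = \frac{14}{3} \approx 4.6667$)
$w{\left(M \right)} = 7 + 2 M$ ($w{\left(M \right)} = \left(7 + M\right) + M = 7 + 2 M$)
$Z = - \frac{49}{24}$ ($Z = - \frac{7 + 2 \cdot \frac{14}{3}}{8} = - \frac{7 + \frac{28}{3}}{8} = \left(- \frac{1}{8}\right) \frac{49}{3} = - \frac{49}{24} \approx -2.0417$)
$\left(Z - 2918\right) + 19 \left(-16 - 17\right) = \left(- \frac{49}{24} - 2918\right) + 19 \left(-16 - 17\right) = - \frac{70081}{24} + 19 \left(-33\right) = - \frac{70081}{24} - 627 = - \frac{85129}{24}$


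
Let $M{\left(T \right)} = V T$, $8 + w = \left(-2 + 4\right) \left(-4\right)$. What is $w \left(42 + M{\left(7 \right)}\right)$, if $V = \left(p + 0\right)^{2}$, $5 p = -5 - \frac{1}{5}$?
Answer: $- \frac{495712}{625} \approx -793.14$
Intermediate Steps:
$p = - \frac{26}{25}$ ($p = \frac{-5 - \frac{1}{5}}{5} = \frac{1}{5} \left(- \frac{26}{5}\right) = - \frac{26}{25} \approx -1.04$)
$V = \frac{676}{625}$ ($V = \left(- \frac{26}{25} + 0\right)^{2} = \left(- \frac{26}{25}\right)^{2} = \frac{676}{625} \approx 1.0816$)
$w = -16$ ($w = -8 + \left(-2 + 4\right) \left(-4\right) = -8 + 2 \left(-4\right) = -8 - 8 = -16$)
$M{\left(T \right)} = \frac{676 T}{625}$
$w \left(42 + M{\left(7 \right)}\right) = - 16 \left(42 + \frac{676}{625} \cdot 7\right) = - 16 \left(42 + \frac{4732}{625}\right) = \left(-16\right) \frac{30982}{625} = - \frac{495712}{625}$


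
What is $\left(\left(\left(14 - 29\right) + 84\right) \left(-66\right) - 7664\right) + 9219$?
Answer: $-2999$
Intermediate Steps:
$\left(\left(\left(14 - 29\right) + 84\right) \left(-66\right) - 7664\right) + 9219 = \left(\left(-15 + 84\right) \left(-66\right) - 7664\right) + 9219 = \left(69 \left(-66\right) - 7664\right) + 9219 = \left(-4554 - 7664\right) + 9219 = -12218 + 9219 = -2999$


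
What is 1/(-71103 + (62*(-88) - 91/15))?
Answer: -15/1148476 ≈ -1.3061e-5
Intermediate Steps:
1/(-71103 + (62*(-88) - 91/15)) = 1/(-71103 + (-5456 - 91*1/15)) = 1/(-71103 + (-5456 - 91/15)) = 1/(-71103 - 81931/15) = 1/(-1148476/15) = -15/1148476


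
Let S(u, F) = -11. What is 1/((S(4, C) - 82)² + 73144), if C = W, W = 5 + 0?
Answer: 1/81793 ≈ 1.2226e-5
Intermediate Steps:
W = 5
C = 5
1/((S(4, C) - 82)² + 73144) = 1/((-11 - 82)² + 73144) = 1/((-93)² + 73144) = 1/(8649 + 73144) = 1/81793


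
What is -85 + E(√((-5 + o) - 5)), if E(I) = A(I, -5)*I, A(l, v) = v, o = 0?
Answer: -85 - 5*I*√10 ≈ -85.0 - 15.811*I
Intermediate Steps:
E(I) = -5*I
-85 + E(√((-5 + o) - 5)) = -85 - 5*√((-5 + 0) - 5) = -85 - 5*√(-5 - 5) = -85 - 5*I*√10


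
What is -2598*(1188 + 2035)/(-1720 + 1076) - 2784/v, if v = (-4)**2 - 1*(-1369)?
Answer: 5797651197/445970 ≈ 13000.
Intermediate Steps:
v = 1385 (v = 16 + 1369 = 1385)
-2598*(1188 + 2035)/(-1720 + 1076) - 2784/v = -2598*(1188 + 2035)/(-1720 + 1076) - 2784/1385 = -2598/((-644/3223)) - 2784*1/1385 = -2598/((-644*1/3223)) - 2784/1385 = -2598/(-644/3223) - 2784/1385 = -2598*(-3223/644) - 2784/1385 = 4186677/322 - 2784/1385 = 5797651197/445970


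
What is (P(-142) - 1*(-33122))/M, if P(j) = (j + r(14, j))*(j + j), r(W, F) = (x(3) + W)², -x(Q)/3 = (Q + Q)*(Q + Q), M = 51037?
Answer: -2435974/51037 ≈ -47.730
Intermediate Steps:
x(Q) = -12*Q² (x(Q) = -3*(Q + Q)*(Q + Q) = -3*2*Q*2*Q = -12*Q²)
r(W, F) = (-108 + W)² (r(W, F) = (-12*3² + W)² = (-12*9 + W)² = (-108 + W)²)
P(j) = 2*j*(8836 + j) (P(j) = (j + (-108 + 14)²)*(j + j) = (j + (-94)²)*(2*j) = (j + 8836)*(2*j) = (8836 + j)*(2*j) = 2*j*(8836 + j))
(P(-142) - 1*(-33122))/M = (2*(-142)*(8836 - 142) - 1*(-33122))/51037 = (2*(-142)*8694 + 33122)*(1/51037) = (-2469096 + 33122)*(1/51037) = -2435974*1/51037 = -2435974/51037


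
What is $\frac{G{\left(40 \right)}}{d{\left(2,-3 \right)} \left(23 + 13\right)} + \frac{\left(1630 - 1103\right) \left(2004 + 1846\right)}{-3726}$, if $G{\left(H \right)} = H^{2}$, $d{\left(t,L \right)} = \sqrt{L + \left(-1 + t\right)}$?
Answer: $- \frac{1014475}{1863} - \frac{200 i \sqrt{2}}{9} \approx -544.54 - 31.427 i$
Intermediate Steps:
$d{\left(t,L \right)} = \sqrt{-1 + L + t}$
$\frac{G{\left(40 \right)}}{d{\left(2,-3 \right)} \left(23 + 13\right)} + \frac{\left(1630 - 1103\right) \left(2004 + 1846\right)}{-3726} = \frac{40^{2}}{\sqrt{-1 - 3 + 2} \left(23 + 13\right)} + \frac{\left(1630 - 1103\right) \left(2004 + 1846\right)}{-3726} = \frac{1600}{\sqrt{-2} \cdot 36} + 527 \cdot 3850 \left(- \frac{1}{3726}\right) = \frac{1600}{i \sqrt{2} \cdot 36} + 2028950 \left(- \frac{1}{3726}\right) = \frac{1600}{36 i \sqrt{2}} - \frac{1014475}{1863} = 1600 \left(- \frac{i \sqrt{2}}{72}\right) - \frac{1014475}{1863} = - \frac{200 i \sqrt{2}}{9} - \frac{1014475}{1863} = - \frac{1014475}{1863} - \frac{200 i \sqrt{2}}{9}$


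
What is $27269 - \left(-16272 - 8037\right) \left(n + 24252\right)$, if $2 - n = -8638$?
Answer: $799598897$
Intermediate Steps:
$n = 8640$ ($n = 2 - -8638 = 2 + 8638 = 8640$)
$27269 - \left(-16272 - 8037\right) \left(n + 24252\right) = 27269 - \left(-16272 - 8037\right) \left(8640 + 24252\right) = 27269 - \left(-24309\right) 32892 = 27269 - -799571628 = 27269 + 799571628 = 799598897$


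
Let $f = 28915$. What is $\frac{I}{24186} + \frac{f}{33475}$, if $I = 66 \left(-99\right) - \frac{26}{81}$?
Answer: $\frac{3892874539}{6557973435} \approx 0.59361$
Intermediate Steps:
$I = - \frac{529280}{81}$ ($I = -6534 - \frac{26}{81} = - \frac{529280}{81} \approx -6534.3$)
$\frac{I}{24186} + \frac{f}{33475} = - \frac{529280}{81 \cdot 24186} + \frac{28915}{33475} = \left(- \frac{529280}{81}\right) \frac{1}{24186} + 28915 \cdot \frac{1}{33475} = - \frac{264640}{979533} + \frac{5783}{6695} = \frac{3892874539}{6557973435}$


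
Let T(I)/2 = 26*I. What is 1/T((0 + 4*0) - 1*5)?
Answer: -1/260 ≈ -0.0038462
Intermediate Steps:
T(I) = 52*I (T(I) = 2*(26*I) = 52*I)
1/T((0 + 4*0) - 1*5) = 1/(52*((0 + 4*0) - 1*5)) = 1/(52*((0 + 0) - 5)) = 1/(52*(0 - 5)) = 1/(52*(-5)) = 1/(-260) = -1/260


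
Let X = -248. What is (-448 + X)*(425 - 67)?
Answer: -249168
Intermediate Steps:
(-448 + X)*(425 - 67) = (-448 - 248)*(425 - 67) = -696*358 = -249168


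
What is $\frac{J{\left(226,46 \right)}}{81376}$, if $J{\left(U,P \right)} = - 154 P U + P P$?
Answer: $- \frac{399717}{20344} \approx -19.648$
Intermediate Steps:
$J{\left(U,P \right)} = P^{2} - 154 P U$ ($J{\left(U,P \right)} = - 154 P U + P^{2} = P^{2} - 154 P U$)
$\frac{J{\left(226,46 \right)}}{81376} = \frac{46 \left(46 - 34804\right)}{81376} = 46 \left(46 - 34804\right) \frac{1}{81376} = 46 \left(-34758\right) \frac{1}{81376} = \left(-1598868\right) \frac{1}{81376} = - \frac{399717}{20344}$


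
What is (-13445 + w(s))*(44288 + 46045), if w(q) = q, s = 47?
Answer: -1210281534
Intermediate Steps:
(-13445 + w(s))*(44288 + 46045) = (-13445 + 47)*(44288 + 46045) = -13398*90333 = -1210281534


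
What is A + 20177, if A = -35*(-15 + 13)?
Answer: 20247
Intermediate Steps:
A = 70 (A = -35*(-2) = 70)
A + 20177 = 70 + 20177 = 20247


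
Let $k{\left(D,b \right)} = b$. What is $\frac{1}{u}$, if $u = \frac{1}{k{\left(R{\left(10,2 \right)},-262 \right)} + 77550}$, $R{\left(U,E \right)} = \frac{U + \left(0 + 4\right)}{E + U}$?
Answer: $77288$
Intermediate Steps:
$R{\left(U,E \right)} = \frac{4 + U}{E + U}$ ($R{\left(U,E \right)} = \frac{U + 4}{E + U} = \frac{4 + U}{E + U}$)
$u = \frac{1}{77288}$ ($u = \frac{1}{-262 + 77550} = \frac{1}{77288} \approx 1.2939 \cdot 10^{-5}$)
$\frac{1}{u} = \frac{1}{\frac{1}{77288}} = 77288$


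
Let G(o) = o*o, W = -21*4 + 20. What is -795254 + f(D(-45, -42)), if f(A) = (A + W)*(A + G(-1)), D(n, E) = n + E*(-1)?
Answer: -795120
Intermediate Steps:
D(n, E) = n - E
W = -64 (W = -84 + 20 = -64)
G(o) = o²
f(A) = (1 + A)*(-64 + A) (f(A) = (A - 64)*(A + (-1)²) = (-64 + A)*(A + 1) = (-64 + A)*(1 + A) = (1 + A)*(-64 + A))
-795254 + f(D(-45, -42)) = -795254 + (-64 + (-45 - 1*(-42))² - 63*(-45 - 1*(-42))) = -795254 + (-64 + (-45 + 42)² - 63*(-45 + 42)) = -795254 + (-64 + (-3)² - 63*(-3)) = -795254 + (-64 + 9 + 189) = -795254 + 134 = -795120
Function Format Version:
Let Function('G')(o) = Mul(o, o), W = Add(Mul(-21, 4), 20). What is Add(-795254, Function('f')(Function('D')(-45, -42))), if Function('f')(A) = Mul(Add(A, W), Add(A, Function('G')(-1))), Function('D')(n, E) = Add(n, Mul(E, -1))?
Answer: -795120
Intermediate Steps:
Function('D')(n, E) = Add(n, Mul(-1, E))
W = -64 (W = Add(-84, 20) = -64)
Function('G')(o) = Pow(o, 2)
Function('f')(A) = Mul(Add(1, A), Add(-64, A)) (Function('f')(A) = Mul(Add(A, -64), Add(A, Pow(-1, 2))) = Mul(Add(-64, A), Add(A, 1)) = Mul(Add(-64, A), Add(1, A)) = Mul(Add(1, A), Add(-64, A)))
Add(-795254, Function('f')(Function('D')(-45, -42))) = Add(-795254, Add(-64, Pow(Add(-45, Mul(-1, -42)), 2), Mul(-63, Add(-45, Mul(-1, -42))))) = Add(-795254, Add(-64, Pow(Add(-45, 42), 2), Mul(-63, Add(-45, 42)))) = Add(-795254, Add(-64, Pow(-3, 2), Mul(-63, -3))) = Add(-795254, Add(-64, 9, 189)) = Add(-795254, 134) = -795120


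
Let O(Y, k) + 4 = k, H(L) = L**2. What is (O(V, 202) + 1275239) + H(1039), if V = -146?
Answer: 2354958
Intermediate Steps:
O(Y, k) = -4 + k
(O(V, 202) + 1275239) + H(1039) = ((-4 + 202) + 1275239) + 1039**2 = (198 + 1275239) + 1079521 = 1275437 + 1079521 = 2354958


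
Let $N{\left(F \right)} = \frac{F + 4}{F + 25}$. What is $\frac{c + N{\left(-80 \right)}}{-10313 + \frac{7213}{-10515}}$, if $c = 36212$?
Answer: $- \frac{523577601}{149116561} \approx -3.5112$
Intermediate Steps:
$N{\left(F \right)} = \frac{4 + F}{25 + F}$
$\frac{c + N{\left(-80 \right)}}{-10313 + \frac{7213}{-10515}} = \frac{36212 + \frac{4 - 80}{25 - 80}}{-10313 + \frac{7213}{-10515}} = \frac{36212 + \frac{1}{-55} \left(-76\right)}{-10313 + 7213 \left(- \frac{1}{10515}\right)} = \frac{36212 - - \frac{76}{55}}{-10313 - \frac{7213}{10515}} = \frac{36212 + \frac{76}{55}}{- \frac{108448408}{10515}} = \frac{1991736}{55} \left(- \frac{10515}{108448408}\right) = - \frac{523577601}{149116561}$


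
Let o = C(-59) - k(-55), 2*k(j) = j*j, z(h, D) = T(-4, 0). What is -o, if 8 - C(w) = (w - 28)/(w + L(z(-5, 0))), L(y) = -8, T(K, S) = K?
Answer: 201777/134 ≈ 1505.8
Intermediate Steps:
z(h, D) = -4
k(j) = j**2/2 (k(j) = (j*j)/2 = j**2/2)
C(w) = 8 - (-28 + w)/(-8 + w) (C(w) = 8 - (w - 28)/(w - 8) = 8 - (-28 + w)/(-8 + w))
o = -201777/134 (o = (-36 + 7*(-59))/(-8 - 59) - (-55)**2/2 = (-36 - 413)/(-67) - 3025/2 = -1/67*(-449) - 1*3025/2 = 449/67 - 3025/2 = -201777/134 ≈ -1505.8)
-o = -1*(-201777/134) = 201777/134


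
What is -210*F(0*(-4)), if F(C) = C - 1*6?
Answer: 1260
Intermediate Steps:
F(C) = -6 + C (F(C) = C - 6 = -6 + C)
-210*F(0*(-4)) = -210*(-6 + 0*(-4)) = -210*(-6 + 0) = -210*(-6) = 1260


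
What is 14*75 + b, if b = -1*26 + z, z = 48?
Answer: 1072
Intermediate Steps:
b = 22 (b = -1*26 + 48 = -26 + 48 = 22)
14*75 + b = 14*75 + 22 = 1050 + 22 = 1072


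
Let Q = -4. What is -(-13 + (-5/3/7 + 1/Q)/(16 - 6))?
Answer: 10961/840 ≈ 13.049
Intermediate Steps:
-(-13 + (-5/3/7 + 1/Q)/(16 - 6)) = -(-13 + (-5/3/7 + 1/(-4))/(16 - 6)) = -(-13 + (-5*⅓*(⅐) + 1*(-¼))/10) = -(-13 + (-5/3*⅐ - ¼)*(⅒)) = -(-13 + (-5/21 - ¼)*(⅒)) = -(-13 - 41/84*⅒) = -(-13 - 41/840) = -1*(-10961/840) = 10961/840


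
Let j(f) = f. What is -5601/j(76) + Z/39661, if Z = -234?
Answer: -222159045/3014236 ≈ -73.703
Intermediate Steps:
-5601/j(76) + Z/39661 = -5601/76 - 234/39661 = -222159045/3014236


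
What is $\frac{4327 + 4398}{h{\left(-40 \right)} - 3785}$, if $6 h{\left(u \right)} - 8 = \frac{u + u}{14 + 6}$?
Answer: $- \frac{26175}{11353} \approx -2.3056$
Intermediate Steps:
$h{\left(u \right)} = \frac{4}{3} + \frac{u}{60}$ ($h{\left(u \right)} = \frac{4}{3} + \frac{\left(u + u\right) \frac{1}{14 + 6}}{6} = \frac{4}{3} + \frac{2 u \frac{1}{20}}{6} = \frac{4}{3} + \frac{\frac{1}{10} u}{6} = \frac{4}{3} + \frac{u}{60}$)
$\frac{4327 + 4398}{h{\left(-40 \right)} - 3785} = \frac{4327 + 4398}{\left(\frac{4}{3} + \frac{1}{60} \left(-40\right)\right) - 3785} = \frac{8725}{\left(\frac{4}{3} - \frac{2}{3}\right) - 3785} = \frac{8725}{\frac{2}{3} - 3785} = \frac{8725}{- \frac{11353}{3}} = 8725 \left(- \frac{3}{11353}\right) = - \frac{26175}{11353}$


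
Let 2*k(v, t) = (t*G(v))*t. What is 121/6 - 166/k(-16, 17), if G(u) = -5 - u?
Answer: 382667/19074 ≈ 20.062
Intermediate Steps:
k(v, t) = t²*(-5 - v)/2 (k(v, t) = ((t*(-5 - v))*t)/2 = (t²*(-5 - v))/2 = t²*(-5 - v)/2)
121/6 - 166/k(-16, 17) = 121/6 - 166*2/(289*(-5 - 1*(-16))) = 121*(⅙) - 166*2/(289*(-5 + 16)) = 121/6 - 166/((½)*289*11) = 121/6 - 166/3179/2 = 121/6 - 166*2/3179 = 121/6 - 332/3179 = 382667/19074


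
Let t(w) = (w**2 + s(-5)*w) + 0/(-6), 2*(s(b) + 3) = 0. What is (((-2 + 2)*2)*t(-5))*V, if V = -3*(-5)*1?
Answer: 0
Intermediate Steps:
s(b) = -3 (s(b) = -3 + (1/2)*0 = -3 + 0 = -3)
t(w) = w**2 - 3*w (t(w) = (w**2 - 3*w) + 0/(-6) = (w**2 - 3*w) + 0*(-1/6) = (w**2 - 3*w) + 0 = w**2 - 3*w)
V = 15 (V = 15*1 = 15)
(((-2 + 2)*2)*t(-5))*V = (((-2 + 2)*2)*(-5*(-3 - 5)))*15 = ((0*2)*(-5*(-8)))*15 = (0*40)*15 = 0*15 = 0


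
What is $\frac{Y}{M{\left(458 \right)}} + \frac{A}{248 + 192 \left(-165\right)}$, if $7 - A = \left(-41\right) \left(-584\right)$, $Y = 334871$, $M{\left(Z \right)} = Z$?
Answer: $\frac{5268314209}{7197928} \approx 731.92$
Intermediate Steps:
$A = -23937$ ($A = 7 - \left(-41\right) \left(-584\right) = 7 - 23944 = -23937$)
$\frac{Y}{M{\left(458 \right)}} + \frac{A}{248 + 192 \left(-165\right)} = \frac{334871}{458} - \frac{23937}{248 + 192 \left(-165\right)} = 334871 \cdot \frac{1}{458} - \frac{23937}{248 - 31680} = \frac{334871}{458} - \frac{23937}{-31432} = \frac{334871}{458} - - \frac{23937}{31432} = \frac{334871}{458} + \frac{23937}{31432} = \frac{5268314209}{7197928}$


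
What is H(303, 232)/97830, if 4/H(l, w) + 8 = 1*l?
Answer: 2/14429925 ≈ 1.3860e-7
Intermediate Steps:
H(l, w) = 4/(-8 + l) (H(l, w) = 4/(-8 + 1*l) = 4/(-8 + l))
H(303, 232)/97830 = (4/(-8 + 303))/97830 = (4/295)*(1/97830) = 2/14429925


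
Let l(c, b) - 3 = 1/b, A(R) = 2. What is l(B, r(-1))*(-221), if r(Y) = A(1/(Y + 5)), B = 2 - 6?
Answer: -1547/2 ≈ -773.50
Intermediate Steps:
B = -4
r(Y) = 2
l(c, b) = 3 + 1/b
l(B, r(-1))*(-221) = (3 + 1/2)*(-221) = (3 + ½)*(-221) = (7/2)*(-221) = -1547/2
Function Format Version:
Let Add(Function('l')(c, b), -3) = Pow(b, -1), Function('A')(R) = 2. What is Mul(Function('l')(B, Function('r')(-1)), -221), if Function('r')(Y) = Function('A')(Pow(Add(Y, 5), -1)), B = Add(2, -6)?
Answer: Rational(-1547, 2) ≈ -773.50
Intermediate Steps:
B = -4
Function('r')(Y) = 2
Function('l')(c, b) = Add(3, Pow(b, -1))
Mul(Function('l')(B, Function('r')(-1)), -221) = Mul(Add(3, Pow(2, -1)), -221) = Mul(Add(3, Rational(1, 2)), -221) = Mul(Rational(7, 2), -221) = Rational(-1547, 2)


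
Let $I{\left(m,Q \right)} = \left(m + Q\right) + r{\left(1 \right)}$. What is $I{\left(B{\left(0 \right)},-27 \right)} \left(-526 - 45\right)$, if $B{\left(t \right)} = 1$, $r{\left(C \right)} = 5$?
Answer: $11991$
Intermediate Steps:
$I{\left(m,Q \right)} = 5 + Q + m$ ($I{\left(m,Q \right)} = \left(m + Q\right) + 5 = \left(Q + m\right) + 5 = 5 + Q + m$)
$I{\left(B{\left(0 \right)},-27 \right)} \left(-526 - 45\right) = \left(5 - 27 + 1\right) \left(-526 - 45\right) = \left(-21\right) \left(-571\right) = 11991$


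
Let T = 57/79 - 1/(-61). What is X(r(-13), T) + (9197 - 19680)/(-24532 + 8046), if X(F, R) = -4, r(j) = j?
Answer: -55461/16486 ≈ -3.3641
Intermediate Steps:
T = 3556/4819 (T = 57*(1/79) - 1*(-1/61) = 57/79 + 1/61 = 3556/4819 ≈ 0.73791)
X(r(-13), T) + (9197 - 19680)/(-24532 + 8046) = -4 + (9197 - 19680)/(-24532 + 8046) = -4 - 10483/(-16486) = -4 - 10483*(-1/16486) = -4 + 10483/16486 = -55461/16486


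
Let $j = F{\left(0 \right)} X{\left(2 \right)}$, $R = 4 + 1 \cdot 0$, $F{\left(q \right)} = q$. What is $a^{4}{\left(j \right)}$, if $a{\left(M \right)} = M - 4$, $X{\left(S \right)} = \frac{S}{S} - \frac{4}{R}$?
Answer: $256$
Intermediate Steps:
$R = 4$ ($R = 4 + 0 = 4$)
$X{\left(S \right)} = 0$ ($X{\left(S \right)} = \frac{S}{S} - \frac{4}{4} = 1 - 1 = 0$)
$j = 0$ ($j = 0 \cdot 0 = 0$)
$a{\left(M \right)} = -4 + M$
$a^{4}{\left(j \right)} = \left(-4 + 0\right)^{4} = \left(-4\right)^{4} = 256$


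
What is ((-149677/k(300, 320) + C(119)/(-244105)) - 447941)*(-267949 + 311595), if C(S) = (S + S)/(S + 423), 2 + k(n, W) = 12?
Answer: -267310336800826793/13230491 ≈ -2.0204e+10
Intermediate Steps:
k(n, W) = 10 (k(n, W) = -2 + 12 = 10)
C(S) = 2*S/(423 + S) (C(S) = (2*S)/(423 + S) = 2*S/(423 + S))
((-149677/k(300, 320) + C(119)/(-244105)) - 447941)*(-267949 + 311595) = ((-149677/10 + (2*119/(423 + 119))/(-244105)) - 447941)*(-267949 + 311595) = ((-149677*⅒ + (2*119/542)*(-1/244105)) - 447941)*43646 = ((-149677/10 + (2*119*(1/542))*(-1/244105)) - 447941)*43646 = ((-149677/10 + (119/271)*(-1/244105)) - 447941)*43646 = ((-149677/10 - 119/66152455) - 447941)*43646 = (-396060040329/26460982 - 447941)*43646 = -12249018778391/26460982*43646 = -267310336800826793/13230491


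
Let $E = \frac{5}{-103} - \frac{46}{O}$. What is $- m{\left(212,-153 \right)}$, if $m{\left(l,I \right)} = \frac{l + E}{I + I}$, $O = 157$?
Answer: $\frac{201337}{291078} \approx 0.69169$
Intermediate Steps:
$E = - \frac{5523}{16171}$ ($E = \frac{5}{-103} - \frac{46}{157} = 5 \left(- \frac{1}{103}\right) - \frac{46}{157} = - \frac{5}{103} - \frac{46}{157} = - \frac{5523}{16171} \approx -0.34154$)
$m{\left(l,I \right)} = \frac{- \frac{5523}{16171} + l}{2 I}$ ($m{\left(l,I \right)} = \frac{l - \frac{5523}{16171}}{I + I} = \frac{- \frac{5523}{16171} + l}{2 I}$)
$- m{\left(212,-153 \right)} = - \frac{-5523 + 16171 \cdot 212}{32342 \left(-153\right)} = - \frac{\left(-1\right) \left(-5523 + 3428252\right)}{32342 \cdot 153} = - \frac{\left(-1\right) 3422729}{32342 \cdot 153} = \left(-1\right) \left(- \frac{201337}{291078}\right) = \frac{201337}{291078}$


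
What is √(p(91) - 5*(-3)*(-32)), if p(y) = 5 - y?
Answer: I*√566 ≈ 23.791*I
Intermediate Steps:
√(p(91) - 5*(-3)*(-32)) = √((5 - 1*91) - 5*(-3)*(-32)) = √((5 - 91) + 15*(-32)) = √(-86 - 480) = √(-566) = I*√566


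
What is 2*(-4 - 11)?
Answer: -30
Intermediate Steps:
2*(-4 - 11) = 2*(-15) = -30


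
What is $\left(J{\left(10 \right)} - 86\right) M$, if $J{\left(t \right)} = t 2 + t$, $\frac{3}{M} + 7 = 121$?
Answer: $- \frac{28}{19} \approx -1.4737$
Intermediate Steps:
$M = \frac{1}{38}$ ($M = \frac{3}{-7 + 121} = \frac{3}{114} = 3 \cdot \frac{1}{114} = \frac{1}{38} \approx 0.026316$)
$J{\left(t \right)} = 3 t$ ($J{\left(t \right)} = 2 t + t = 3 t$)
$\left(J{\left(10 \right)} - 86\right) M = \left(3 \cdot 10 - 86\right) \frac{1}{38} = \left(30 - 86\right) \frac{1}{38} = \left(-56\right) \frac{1}{38} = - \frac{28}{19}$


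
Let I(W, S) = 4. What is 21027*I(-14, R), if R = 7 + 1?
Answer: 84108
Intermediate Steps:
R = 8
21027*I(-14, R) = 21027*4 = 84108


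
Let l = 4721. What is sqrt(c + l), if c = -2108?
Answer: sqrt(2613) ≈ 51.117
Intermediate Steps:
sqrt(c + l) = sqrt(-2108 + 4721) = sqrt(2613)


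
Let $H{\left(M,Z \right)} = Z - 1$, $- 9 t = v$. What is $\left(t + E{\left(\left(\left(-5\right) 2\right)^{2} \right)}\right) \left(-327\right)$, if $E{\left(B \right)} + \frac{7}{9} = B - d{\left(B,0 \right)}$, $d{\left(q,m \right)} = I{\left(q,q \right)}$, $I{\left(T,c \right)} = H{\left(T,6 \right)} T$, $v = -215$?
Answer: $\frac{369728}{3} \approx 1.2324 \cdot 10^{5}$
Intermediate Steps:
$t = \frac{215}{9}$ ($t = \left(- \frac{1}{9}\right) \left(-215\right) = \frac{215}{9} \approx 23.889$)
$H{\left(M,Z \right)} = -1 + Z$ ($H{\left(M,Z \right)} = Z - 1 = -1 + Z$)
$I{\left(T,c \right)} = 5 T$ ($I{\left(T,c \right)} = \left(-1 + 6\right) T = 5 T$)
$d{\left(q,m \right)} = 5 q$
$E{\left(B \right)} = - \frac{7}{9} - 4 B$ ($E{\left(B \right)} = - \frac{7}{9} + \left(B - 5 B\right) = - \frac{7}{9} - 4 B$)
$\left(t + E{\left(\left(\left(-5\right) 2\right)^{2} \right)}\right) \left(-327\right) = \left(\frac{215}{9} - \left(\frac{7}{9} + 4 \left(\left(-5\right) 2\right)^{2}\right)\right) \left(-327\right) = \left(\frac{215}{9} - \left(\frac{7}{9} + 4 \left(-10\right)^{2}\right)\right) \left(-327\right) = \left(\frac{215}{9} - \frac{3607}{9}\right) \left(-327\right) = \left(- \frac{3392}{9}\right) \left(-327\right) = \frac{369728}{3}$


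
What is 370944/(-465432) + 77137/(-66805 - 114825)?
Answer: -104955881/85910990 ≈ -1.2217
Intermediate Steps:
370944/(-465432) + 77137/(-66805 - 114825) = 370944*(-1/465432) + 77137/(-181630) = -15456/19393 + 77137*(-1/181630) = -15456/19393 - 77137/181630 = -104955881/85910990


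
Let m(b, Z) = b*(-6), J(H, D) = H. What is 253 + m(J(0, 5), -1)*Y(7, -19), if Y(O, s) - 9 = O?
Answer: 253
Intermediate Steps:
m(b, Z) = -6*b
Y(O, s) = 9 + O
253 + m(J(0, 5), -1)*Y(7, -19) = 253 + (-6*0)*(9 + 7) = 253 + 0*16 = 253 + 0 = 253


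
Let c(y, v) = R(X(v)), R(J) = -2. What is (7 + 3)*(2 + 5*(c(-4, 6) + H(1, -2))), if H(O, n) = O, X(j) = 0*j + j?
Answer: -30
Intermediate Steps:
X(j) = j (X(j) = 0 + j = j)
c(y, v) = -2
(7 + 3)*(2 + 5*(c(-4, 6) + H(1, -2))) = (7 + 3)*(2 + 5*(-2 + 1)) = 10*(2 + 5*(-1)) = 10*(2 - 5) = 10*(-3) = -30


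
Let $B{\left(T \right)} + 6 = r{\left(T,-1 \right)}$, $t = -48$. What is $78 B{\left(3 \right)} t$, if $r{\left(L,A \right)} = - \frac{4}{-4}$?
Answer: $18720$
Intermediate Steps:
$r{\left(L,A \right)} = 1$ ($r{\left(L,A \right)} = \left(-4\right) \left(- \frac{1}{4}\right) = 1$)
$B{\left(T \right)} = -5$ ($B{\left(T \right)} = -6 + 1 = -5$)
$78 B{\left(3 \right)} t = 78 \left(\left(-5\right) \left(-48\right)\right) = 78 \cdot 240 = 18720$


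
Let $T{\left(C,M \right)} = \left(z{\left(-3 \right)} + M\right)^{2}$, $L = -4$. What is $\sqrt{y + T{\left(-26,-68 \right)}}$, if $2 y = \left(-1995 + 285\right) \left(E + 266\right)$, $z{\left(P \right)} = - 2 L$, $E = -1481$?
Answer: $15 \sqrt{4633} \approx 1021.0$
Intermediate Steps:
$z{\left(P \right)} = 8$ ($z{\left(P \right)} = \left(-2\right) \left(-4\right) = 8$)
$y = 1038825$ ($y = \frac{\left(-1995 + 285\right) \left(-1481 + 266\right)}{2} = \frac{\left(-1710\right) \left(-1215\right)}{2} = \frac{1}{2} \cdot 2077650 = 1038825$)
$T{\left(C,M \right)} = \left(8 + M\right)^{2}$
$\sqrt{y + T{\left(-26,-68 \right)}} = \sqrt{1038825 + \left(8 - 68\right)^{2}} = \sqrt{1038825 + \left(-60\right)^{2}} = \sqrt{1038825 + 3600} = \sqrt{1042425} = 15 \sqrt{4633}$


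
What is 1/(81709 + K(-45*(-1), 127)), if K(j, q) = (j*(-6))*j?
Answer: 1/69559 ≈ 1.4376e-5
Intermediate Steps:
K(j, q) = -6*j² (K(j, q) = (-6*j)*j = -6*j²)
1/(81709 + K(-45*(-1), 127)) = 1/(81709 - 6*(-45*(-1))²) = 1/(81709 - 6*45²) = 1/(81709 - 6*2025) = 1/(81709 - 12150) = 1/69559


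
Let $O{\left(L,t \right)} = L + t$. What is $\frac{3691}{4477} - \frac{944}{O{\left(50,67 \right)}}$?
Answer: $- \frac{3794441}{523809} \approx -7.2439$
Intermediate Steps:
$\frac{3691}{4477} - \frac{944}{O{\left(50,67 \right)}} = \frac{3691}{4477} - \frac{944}{50 + 67} = 3691 \cdot \frac{1}{4477} - \frac{944}{117} = \frac{3691}{4477} - \frac{944}{117} = - \frac{3794441}{523809}$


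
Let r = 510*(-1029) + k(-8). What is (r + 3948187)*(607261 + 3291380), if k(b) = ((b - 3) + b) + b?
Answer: 13346490640170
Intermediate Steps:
k(b) = -3 + 3*b (k(b) = ((-3 + b) + b) + b = (-3 + 2*b) + b = -3 + 3*b)
r = -524817 (r = 510*(-1029) + (-3 + 3*(-8)) = -524790 + (-3 - 24) = -524790 - 27 = -524817)
(r + 3948187)*(607261 + 3291380) = (-524817 + 3948187)*(607261 + 3291380) = 3423370*3898641 = 13346490640170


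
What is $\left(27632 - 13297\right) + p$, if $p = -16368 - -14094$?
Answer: $12061$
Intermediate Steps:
$p = -2274$ ($p = -16368 + 14094 = -2274$)
$\left(27632 - 13297\right) + p = \left(27632 - 13297\right) - 2274 = 14335 - 2274 = 12061$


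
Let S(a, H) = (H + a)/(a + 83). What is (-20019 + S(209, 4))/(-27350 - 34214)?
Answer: 5845335/17976688 ≈ 0.32516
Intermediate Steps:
S(a, H) = (H + a)/(83 + a)
(-20019 + S(209, 4))/(-27350 - 34214) = (-20019 + (4 + 209)/(83 + 209))/(-27350 - 34214) = (-20019 + 213/292)/(-61564) = (-20019 + (1/292)*213)*(-1/61564) = (-20019 + 213/292)*(-1/61564) = -5845335/292*(-1/61564) = 5845335/17976688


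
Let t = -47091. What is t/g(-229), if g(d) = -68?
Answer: 47091/68 ≈ 692.51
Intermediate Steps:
t/g(-229) = -47091/(-68) = -47091*(-1/68) = 47091/68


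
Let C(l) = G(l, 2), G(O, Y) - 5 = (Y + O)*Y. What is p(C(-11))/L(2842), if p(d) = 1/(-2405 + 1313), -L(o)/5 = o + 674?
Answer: 1/19197360 ≈ 5.2091e-8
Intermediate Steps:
G(O, Y) = 5 + Y*(O + Y) (G(O, Y) = 5 + (Y + O)*Y = 5 + (O + Y)*Y = 5 + Y*(O + Y))
L(o) = -3370 - 5*o (L(o) = -5*(o + 674) = -5*(674 + o) = -3370 - 5*o)
C(l) = 9 + 2*l (C(l) = 5 + 2² + l*2 = 5 + 4 + 2*l = 9 + 2*l)
p(d) = -1/1092 (p(d) = 1/(-1092) = -1/1092)
p(C(-11))/L(2842) = -1/(1092*(-3370 - 5*2842)) = -1/(1092*(-3370 - 14210)) = -1/1092/(-17580) = -1/1092*(-1/17580) = 1/19197360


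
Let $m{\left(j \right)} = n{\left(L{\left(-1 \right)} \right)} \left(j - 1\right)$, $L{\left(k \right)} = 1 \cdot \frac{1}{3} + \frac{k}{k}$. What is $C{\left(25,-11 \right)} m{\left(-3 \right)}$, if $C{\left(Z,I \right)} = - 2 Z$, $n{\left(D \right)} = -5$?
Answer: $-1000$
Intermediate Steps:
$L{\left(k \right)} = \frac{4}{3}$ ($L{\left(k \right)} = 1 \cdot \frac{1}{3} + 1 = \frac{1}{3} + 1 = \frac{4}{3}$)
$m{\left(j \right)} = 5 - 5 j$ ($m{\left(j \right)} = - 5 \left(j - 1\right) = - 5 \left(-1 + j\right) = 5 - 5 j$)
$C{\left(25,-11 \right)} m{\left(-3 \right)} = \left(-2\right) 25 \left(5 - -15\right) = - 50 \left(5 + 15\right) = \left(-50\right) 20 = -1000$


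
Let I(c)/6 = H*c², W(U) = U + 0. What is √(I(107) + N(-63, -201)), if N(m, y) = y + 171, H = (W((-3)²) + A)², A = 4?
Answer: 2*√2902314 ≈ 3407.2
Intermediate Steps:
W(U) = U
H = 169 (H = ((-3)² + 4)² = (9 + 4)² = 13² = 169)
N(m, y) = 171 + y
I(c) = 1014*c² (I(c) = 6*(169*c²) = 1014*c²)
√(I(107) + N(-63, -201)) = √(1014*107² + (171 - 201)) = √(1014*11449 - 30) = √(11609286 - 30) = √11609256 = 2*√2902314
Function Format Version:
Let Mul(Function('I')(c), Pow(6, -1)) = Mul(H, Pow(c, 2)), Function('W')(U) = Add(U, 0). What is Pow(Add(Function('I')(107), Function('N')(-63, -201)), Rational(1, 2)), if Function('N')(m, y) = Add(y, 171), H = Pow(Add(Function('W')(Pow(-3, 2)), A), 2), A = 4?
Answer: Mul(2, Pow(2902314, Rational(1, 2))) ≈ 3407.2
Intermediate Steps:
Function('W')(U) = U
H = 169 (H = Pow(Add(Pow(-3, 2), 4), 2) = Pow(Add(9, 4), 2) = Pow(13, 2) = 169)
Function('N')(m, y) = Add(171, y)
Function('I')(c) = Mul(1014, Pow(c, 2)) (Function('I')(c) = Mul(6, Mul(169, Pow(c, 2))) = Mul(1014, Pow(c, 2)))
Pow(Add(Function('I')(107), Function('N')(-63, -201)), Rational(1, 2)) = Pow(Add(Mul(1014, Pow(107, 2)), Add(171, -201)), Rational(1, 2)) = Pow(Add(Mul(1014, 11449), -30), Rational(1, 2)) = Pow(Add(11609286, -30), Rational(1, 2)) = Pow(11609256, Rational(1, 2)) = Mul(2, Pow(2902314, Rational(1, 2)))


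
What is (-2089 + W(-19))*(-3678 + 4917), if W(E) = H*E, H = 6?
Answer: -2729517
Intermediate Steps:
W(E) = 6*E
(-2089 + W(-19))*(-3678 + 4917) = (-2089 + 6*(-19))*(-3678 + 4917) = (-2089 - 114)*1239 = -2203*1239 = -2729517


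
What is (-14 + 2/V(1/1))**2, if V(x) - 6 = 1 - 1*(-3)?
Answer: 4761/25 ≈ 190.44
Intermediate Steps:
V(x) = 10 (V(x) = 6 + (1 - 1*(-3)) = 6 + (1 + 3) = 6 + 4 = 10)
(-14 + 2/V(1/1))**2 = (-14 + 2/10)**2 = (-14 + 2*(1/10))**2 = (-14 + 1/5)**2 = (-69/5)**2 = 4761/25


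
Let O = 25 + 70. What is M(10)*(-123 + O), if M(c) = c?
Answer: -280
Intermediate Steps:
O = 95
M(10)*(-123 + O) = 10*(-123 + 95) = 10*(-28) = -280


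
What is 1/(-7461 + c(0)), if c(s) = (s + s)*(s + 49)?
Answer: -1/7461 ≈ -0.00013403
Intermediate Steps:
c(s) = 2*s*(49 + s) (c(s) = (2*s)*(49 + s) = 2*s*(49 + s))
1/(-7461 + c(0)) = 1/(-7461 + 2*0*(49 + 0)) = 1/(-7461 + 2*0*49) = 1/(-7461 + 0) = 1/(-7461) = -1/7461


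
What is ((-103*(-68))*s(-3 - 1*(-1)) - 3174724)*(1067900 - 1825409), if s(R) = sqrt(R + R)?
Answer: 2404882002516 - 10611186072*I ≈ 2.4049e+12 - 1.0611e+10*I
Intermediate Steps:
s(R) = sqrt(2)*sqrt(R) (s(R) = sqrt(2*R) = sqrt(2)*sqrt(R))
((-103*(-68))*s(-3 - 1*(-1)) - 3174724)*(1067900 - 1825409) = ((-103*(-68))*(sqrt(2)*sqrt(-3 - 1*(-1))) - 3174724)*(1067900 - 1825409) = (7004*(sqrt(2)*sqrt(-3 + 1)) - 3174724)*(-757509) = (7004*(sqrt(2)*sqrt(-2)) - 3174724)*(-757509) = (7004*(sqrt(2)*(I*sqrt(2))) - 3174724)*(-757509) = (7004*(2*I) - 3174724)*(-757509) = (14008*I - 3174724)*(-757509) = (-3174724 + 14008*I)*(-757509) = 2404882002516 - 10611186072*I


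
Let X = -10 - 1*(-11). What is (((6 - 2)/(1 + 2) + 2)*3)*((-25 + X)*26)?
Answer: -6240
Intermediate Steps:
X = 1 (X = -10 + 11 = 1)
(((6 - 2)/(1 + 2) + 2)*3)*((-25 + X)*26) = (((6 - 2)/(1 + 2) + 2)*3)*((-25 + 1)*26) = ((4/3 + 2)*3)*(-24*26) = ((4*(1/3) + 2)*3)*(-624) = ((4/3 + 2)*3)*(-624) = ((10/3)*3)*(-624) = 10*(-624) = -6240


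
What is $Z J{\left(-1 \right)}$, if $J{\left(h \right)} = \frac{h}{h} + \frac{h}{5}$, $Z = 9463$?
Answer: $\frac{37852}{5} \approx 7570.4$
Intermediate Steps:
$J{\left(h \right)} = 1 + \frac{h}{5}$ ($J{\left(h \right)} = 1 + h \frac{1}{5} = 1 + \frac{h}{5}$)
$Z J{\left(-1 \right)} = 9463 \left(1 + \frac{1}{5} \left(-1\right)\right) = 9463 \left(1 - \frac{1}{5}\right) = 9463 \cdot \frac{4}{5} = \frac{37852}{5}$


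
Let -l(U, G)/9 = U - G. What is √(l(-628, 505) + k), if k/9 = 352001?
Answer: 3*√353134 ≈ 1782.8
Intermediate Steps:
k = 3168009 (k = 9*352001 = 3168009)
l(U, G) = -9*U + 9*G (l(U, G) = -9*(U - G) = -9*U + 9*G)
√(l(-628, 505) + k) = √((-9*(-628) + 9*505) + 3168009) = √((5652 + 4545) + 3168009) = √(10197 + 3168009) = √3178206 = 3*√353134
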